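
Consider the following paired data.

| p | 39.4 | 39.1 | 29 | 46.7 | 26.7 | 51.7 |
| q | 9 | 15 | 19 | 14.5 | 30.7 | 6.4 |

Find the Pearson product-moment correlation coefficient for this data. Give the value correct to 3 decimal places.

n = 6, Σp = 232.6, Σq = 94.6, Σp² = 9488.84, Σq² = 1860.7, Σpq = 3319.82
nΣpq − ΣpΣq = 19918.92 − 22003.96 = -2085.04
nΣp² − (Σp)² = 56933.04 − 54102.76 = 2830.28; nΣq² − (Σq)² = 11164.2 − 8949.16 = 2215.04
r = -2085.04 / √(2830.28 × 2215.04) = -2085.04 / 2503.8337 ≈ -0.833

-0.833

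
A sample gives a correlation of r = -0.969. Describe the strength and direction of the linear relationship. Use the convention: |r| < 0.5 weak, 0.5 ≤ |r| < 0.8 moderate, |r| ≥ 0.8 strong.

r = -0.969 < 0 so the relationship is negative.
|r| = 0.969, which falls in the strong range.

strong negative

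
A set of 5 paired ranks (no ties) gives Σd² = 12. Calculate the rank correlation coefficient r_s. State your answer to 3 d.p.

ρ = 1 − 6Σd² / [n(n²−1)] = 1 − 6×12 / (5×24)
  = 1 − 72/120 = 1 − 0.6000 ≈ 0.400

0.400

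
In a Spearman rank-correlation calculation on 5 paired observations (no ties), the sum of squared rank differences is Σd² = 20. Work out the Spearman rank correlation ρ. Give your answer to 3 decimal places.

ρ = 1 − 6Σd² / [n(n²−1)] = 1 − 6×20 / (5×24)
  = 1 − 120/120 = 1 − 1.0000 ≈ 0.000

0.000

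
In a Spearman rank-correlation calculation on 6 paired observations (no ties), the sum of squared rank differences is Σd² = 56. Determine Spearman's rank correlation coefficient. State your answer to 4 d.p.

-0.6000

ρ = 1 − 6Σd² / [n(n²−1)] = 1 − 6×56 / (6×35)
  = 1 − 336/210 = 1 − 1.60000 ≈ -0.6000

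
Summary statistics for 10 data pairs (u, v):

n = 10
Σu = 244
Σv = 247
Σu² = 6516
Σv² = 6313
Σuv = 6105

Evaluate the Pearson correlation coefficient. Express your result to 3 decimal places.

0.226

r = (nΣuv − ΣuΣv) / √[(nΣu² − (Σu)²)(nΣv² − (Σv)²)]
Numerator: 10×6105 − 244×247 = 782
Denominator: √[(65160 − 59536)(63130 − 61009)] = √[5624 × 2121] = 3453.7666
r = 782 / 3453.7666 ≈ 0.226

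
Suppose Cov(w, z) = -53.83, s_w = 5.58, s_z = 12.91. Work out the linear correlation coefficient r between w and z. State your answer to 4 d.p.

r = Cov(w,z) / (s_w · s_z) = -53.83 / (5.58 × 12.91)
  = -53.83 / 72.0378 ≈ -0.7472

-0.7472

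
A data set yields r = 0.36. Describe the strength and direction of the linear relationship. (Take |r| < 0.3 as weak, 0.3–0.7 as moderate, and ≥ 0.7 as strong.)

r = 0.36 > 0 so the relationship is positive.
|r| = 0.36, which falls in the moderate range.

moderate positive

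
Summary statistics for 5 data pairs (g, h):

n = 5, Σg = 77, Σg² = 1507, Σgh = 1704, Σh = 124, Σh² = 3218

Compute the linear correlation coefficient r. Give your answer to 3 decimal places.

r = (nΣgh − ΣgΣh) / √[(nΣg² − (Σg)²)(nΣh² − (Σh)²)]
Numerator: 5×1704 − 77×124 = -1028
Denominator: √[(7535 − 5929)(16090 − 15376)] = √[1606 × 714] = 1070.8333
r = -1028 / 1070.8333 ≈ -0.960

-0.960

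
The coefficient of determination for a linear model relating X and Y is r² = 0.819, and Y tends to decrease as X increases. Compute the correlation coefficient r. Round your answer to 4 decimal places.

|r| = √0.819 = 0.9050
The association is negative, so r = −0.9050.

-0.9050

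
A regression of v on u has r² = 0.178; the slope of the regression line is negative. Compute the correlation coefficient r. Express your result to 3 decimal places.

-0.422

|r| = √0.178 = 0.422
The association is negative, so r = −0.422.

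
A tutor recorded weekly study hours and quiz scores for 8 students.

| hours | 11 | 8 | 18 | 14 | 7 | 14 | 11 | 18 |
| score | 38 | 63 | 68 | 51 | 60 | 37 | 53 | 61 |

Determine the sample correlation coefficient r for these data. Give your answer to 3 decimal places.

n = 8, Σx = 101, Σy = 431, Σx² = 1395, Σy² = 24137, Σxy = 5479
nΣxy − ΣxΣy = 43832 − 43531 = 301
nΣx² − (Σx)² = 11160 − 10201 = 959; nΣy² − (Σy)² = 193096 − 185761 = 7335
r = 301 / √(959 × 7335) = 301 / 2652.2189 ≈ 0.113

0.113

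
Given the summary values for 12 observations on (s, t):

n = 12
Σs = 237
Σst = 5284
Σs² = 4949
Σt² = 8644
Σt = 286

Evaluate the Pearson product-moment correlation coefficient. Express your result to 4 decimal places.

-0.5206

r = (nΣst − ΣsΣt) / √[(nΣs² − (Σs)²)(nΣt² − (Σt)²)]
Numerator: 12×5284 − 237×286 = -4374
Denominator: √[(59388 − 56169)(103728 − 81796)] = √[3219 × 21932] = 8402.3275
r = -4374 / 8402.3275 ≈ -0.5206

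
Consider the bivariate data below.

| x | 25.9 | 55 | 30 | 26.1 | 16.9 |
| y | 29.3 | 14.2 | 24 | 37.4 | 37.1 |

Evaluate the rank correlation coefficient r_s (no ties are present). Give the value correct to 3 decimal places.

-0.700

Rank x: 2, 5, 4, 3, 1
Rank y: 3, 1, 2, 5, 4
d = rank(x) − rank(y): -1, 4, 2, -2, -3; Σd² = 34
ρ = 1 − 6Σd² / [n(n²−1)] = 1 − 6×34 / (5×24) = 1 − 204/120 ≈ -0.700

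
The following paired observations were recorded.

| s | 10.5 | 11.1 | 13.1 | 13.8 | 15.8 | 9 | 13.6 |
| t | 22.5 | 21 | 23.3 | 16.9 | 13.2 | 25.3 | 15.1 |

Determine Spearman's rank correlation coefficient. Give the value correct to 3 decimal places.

Rank s: 2, 3, 4, 6, 7, 1, 5
Rank t: 5, 4, 6, 3, 1, 7, 2
d = rank(s) − rank(t): -3, -1, -2, 3, 6, -6, 3; Σd² = 104
ρ = 1 − 6Σd² / [n(n²−1)] = 1 − 6×104 / (7×48) = 1 − 624/336 ≈ -0.857

-0.857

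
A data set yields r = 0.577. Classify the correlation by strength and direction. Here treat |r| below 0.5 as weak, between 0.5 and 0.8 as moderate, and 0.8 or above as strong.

moderate positive

r = 0.577 > 0 so the relationship is positive.
|r| = 0.577, which falls in the moderate range.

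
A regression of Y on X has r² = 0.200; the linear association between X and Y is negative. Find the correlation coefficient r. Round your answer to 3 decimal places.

|r| = √0.200 = 0.447
The association is negative, so r = −0.447.

-0.447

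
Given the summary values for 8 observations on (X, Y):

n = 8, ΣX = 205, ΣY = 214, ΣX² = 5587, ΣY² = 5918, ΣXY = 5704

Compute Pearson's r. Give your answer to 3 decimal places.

0.867

r = (nΣXY − ΣXΣY) / √[(nΣX² − (ΣX)²)(nΣY² − (ΣY)²)]
Numerator: 8×5704 − 205×214 = 1762
Denominator: √[(44696 − 42025)(47344 − 45796)] = √[2671 × 1548] = 2033.3981
r = 1762 / 2033.3981 ≈ 0.867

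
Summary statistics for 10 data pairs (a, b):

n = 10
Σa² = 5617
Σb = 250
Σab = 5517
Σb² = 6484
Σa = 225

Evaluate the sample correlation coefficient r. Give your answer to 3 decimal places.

-0.300

r = (nΣab − ΣaΣb) / √[(nΣa² − (Σa)²)(nΣb² − (Σb)²)]
Numerator: 10×5517 − 225×250 = -1080
Denominator: √[(56170 − 50625)(64840 − 62500)] = √[5545 × 2340] = 3602.1244
r = -1080 / 3602.1244 ≈ -0.300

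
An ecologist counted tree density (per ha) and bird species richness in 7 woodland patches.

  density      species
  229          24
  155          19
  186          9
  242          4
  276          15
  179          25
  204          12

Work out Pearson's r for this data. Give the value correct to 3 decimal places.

n = 7, Σx = 1471, Σy = 108, Σx² = 319459, Σy² = 2028, Σxy = 22146
nΣxy − ΣxΣy = 155022 − 158868 = -3846
nΣx² − (Σx)² = 2236213 − 2163841 = 72372; nΣy² − (Σy)² = 14196 − 11664 = 2532
r = -3846 / √(72372 × 2532) = -3846 / 13536.8351 ≈ -0.284

-0.284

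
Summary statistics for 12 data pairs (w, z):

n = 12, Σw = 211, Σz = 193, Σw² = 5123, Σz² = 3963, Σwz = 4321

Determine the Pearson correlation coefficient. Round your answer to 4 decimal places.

r = (nΣwz − ΣwΣz) / √[(nΣw² − (Σw)²)(nΣz² − (Σz)²)]
Numerator: 12×4321 − 211×193 = 11129
Denominator: √[(61476 − 44521)(47556 − 37249)] = √[16955 × 10307] = 13219.5002
r = 11129 / 13219.5002 ≈ 0.8419

0.8419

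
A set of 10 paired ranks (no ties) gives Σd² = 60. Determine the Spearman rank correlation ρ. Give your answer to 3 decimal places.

0.636

ρ = 1 − 6Σd² / [n(n²−1)] = 1 − 6×60 / (10×99)
  = 1 − 360/990 = 1 − 0.3636 ≈ 0.636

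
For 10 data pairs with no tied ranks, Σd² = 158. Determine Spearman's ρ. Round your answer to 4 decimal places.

ρ = 1 − 6Σd² / [n(n²−1)] = 1 − 6×158 / (10×99)
  = 1 − 948/990 = 1 − 0.95758 ≈ 0.0424

0.0424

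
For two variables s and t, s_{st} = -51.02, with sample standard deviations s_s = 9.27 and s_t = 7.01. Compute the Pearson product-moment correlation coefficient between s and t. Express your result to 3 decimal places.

-0.785

r = Cov(s,t) / (s_s · s_t) = -51.02 / (9.27 × 7.01)
  = -51.02 / 64.9827 ≈ -0.785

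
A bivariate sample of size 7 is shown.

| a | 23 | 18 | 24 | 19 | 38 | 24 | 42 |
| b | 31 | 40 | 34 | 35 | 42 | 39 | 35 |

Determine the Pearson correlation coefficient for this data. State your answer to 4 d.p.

n = 7, Σa = 188, Σb = 256, Σa² = 5574, Σb² = 9452, Σab = 6916
nΣab − ΣaΣb = 48412 − 48128 = 284
nΣa² − (Σa)² = 39018 − 35344 = 3674; nΣb² − (Σb)² = 66164 − 65536 = 628
r = 284 / √(3674 × 628) = 284 / 1518.9707 ≈ 0.1870

0.1870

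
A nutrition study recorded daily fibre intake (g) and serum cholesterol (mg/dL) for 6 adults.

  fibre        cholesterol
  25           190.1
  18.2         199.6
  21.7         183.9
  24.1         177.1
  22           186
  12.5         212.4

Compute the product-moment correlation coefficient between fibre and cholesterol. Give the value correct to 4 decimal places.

n = 6, Σx = 123.5, Σy = 1149.1, Σx² = 2648.19, Σy² = 220871.55, Σxy = 23390.96
nΣxy − ΣxΣy = 140345.76 − 141913.85 = -1568.09
nΣx² − (Σx)² = 15889.14 − 15252.25 = 636.89; nΣy² − (Σy)² = 1325229.3 − 1320430.81 = 4798.49
r = -1568.09 / √(636.89 × 4798.49) = -1568.09 / 1748.1734 ≈ -0.8970

-0.8970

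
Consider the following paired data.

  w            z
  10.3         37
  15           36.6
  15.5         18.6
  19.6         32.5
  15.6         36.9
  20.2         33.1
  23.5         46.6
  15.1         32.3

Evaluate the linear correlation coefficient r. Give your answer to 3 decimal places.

0.326

n = 8, Σw = 134.8, Σz = 273.6, Σw² = 2387.16, Σz² = 9782.84, Σwz = 4682.49
nΣwz − ΣwΣz = 37459.92 − 36881.28 = 578.64
nΣw² − (Σw)² = 19097.28 − 18171.04 = 926.24; nΣz² − (Σz)² = 78262.72 − 74856.96 = 3405.76
r = 578.64 / √(926.24 × 3405.76) = 578.64 / 1776.1056 ≈ 0.326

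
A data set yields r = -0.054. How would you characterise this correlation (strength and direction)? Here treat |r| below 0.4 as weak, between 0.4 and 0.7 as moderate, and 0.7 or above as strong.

weak negative

r = -0.054 < 0 so the relationship is negative.
|r| = 0.054, which falls in the weak range.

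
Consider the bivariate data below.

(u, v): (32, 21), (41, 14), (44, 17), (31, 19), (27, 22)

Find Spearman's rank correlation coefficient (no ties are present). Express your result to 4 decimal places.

Rank u: 3, 4, 5, 2, 1
Rank v: 4, 1, 2, 3, 5
d = rank(u) − rank(v): -1, 3, 3, -1, -4; Σd² = 36
ρ = 1 − 6Σd² / [n(n²−1)] = 1 − 6×36 / (5×24) = 1 − 216/120 ≈ -0.8000

-0.8000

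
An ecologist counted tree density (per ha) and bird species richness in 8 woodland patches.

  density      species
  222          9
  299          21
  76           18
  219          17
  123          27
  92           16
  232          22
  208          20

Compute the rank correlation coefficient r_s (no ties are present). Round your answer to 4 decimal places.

0.1905

Rank density: 6, 8, 1, 5, 3, 2, 7, 4
Rank species: 1, 6, 4, 3, 8, 2, 7, 5
d = rank(density) − rank(species): 5, 2, -3, 2, -5, 0, 0, -1; Σd² = 68
ρ = 1 − 6Σd² / [n(n²−1)] = 1 − 6×68 / (8×63) = 1 − 408/504 ≈ 0.1905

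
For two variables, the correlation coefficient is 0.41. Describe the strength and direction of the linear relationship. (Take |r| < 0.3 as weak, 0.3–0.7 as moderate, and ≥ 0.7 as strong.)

r = 0.41 > 0 so the relationship is positive.
|r| = 0.41, which falls in the moderate range.

moderate positive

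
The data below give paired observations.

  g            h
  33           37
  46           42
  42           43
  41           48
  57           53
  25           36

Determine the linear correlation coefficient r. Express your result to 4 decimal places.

n = 6, Σg = 244, Σh = 259, Σg² = 10524, Σh² = 11391, Σgh = 10848
nΣgh − ΣgΣh = 65088 − 63196 = 1892
nΣg² − (Σg)² = 63144 − 59536 = 3608; nΣh² − (Σh)² = 68346 − 67081 = 1265
r = 1892 / √(3608 × 1265) = 1892 / 2136.3801 ≈ 0.8856

0.8856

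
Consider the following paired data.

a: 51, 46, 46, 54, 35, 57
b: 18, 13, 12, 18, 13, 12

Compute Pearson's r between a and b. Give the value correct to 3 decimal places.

n = 6, Σa = 289, Σb = 86, Σa² = 14223, Σb² = 1274, Σab = 4179
nΣab − ΣaΣb = 25074 − 24854 = 220
nΣa² − (Σa)² = 85338 − 83521 = 1817; nΣb² − (Σb)² = 7644 − 7396 = 248
r = 220 / √(1817 × 248) = 220 / 671.2794 ≈ 0.328

0.328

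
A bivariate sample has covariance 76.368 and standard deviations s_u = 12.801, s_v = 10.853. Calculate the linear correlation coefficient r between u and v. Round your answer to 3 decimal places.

0.550

r = Cov(u,v) / (s_u · s_v) = 76.368 / (12.801 × 10.853)
  = 76.368 / 138.9293 ≈ 0.550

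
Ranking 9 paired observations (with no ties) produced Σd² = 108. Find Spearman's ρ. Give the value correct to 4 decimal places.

0.1000

ρ = 1 − 6Σd² / [n(n²−1)] = 1 − 6×108 / (9×80)
  = 1 − 648/720 = 1 − 0.90000 ≈ 0.1000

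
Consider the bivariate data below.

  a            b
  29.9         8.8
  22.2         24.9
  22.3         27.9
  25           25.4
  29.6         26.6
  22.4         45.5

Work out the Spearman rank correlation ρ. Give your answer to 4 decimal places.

-0.3143

Rank a: 6, 1, 2, 4, 5, 3
Rank b: 1, 2, 5, 3, 4, 6
d = rank(a) − rank(b): 5, -1, -3, 1, 1, -3; Σd² = 46
ρ = 1 − 6Σd² / [n(n²−1)] = 1 − 6×46 / (6×35) = 1 − 276/210 ≈ -0.3143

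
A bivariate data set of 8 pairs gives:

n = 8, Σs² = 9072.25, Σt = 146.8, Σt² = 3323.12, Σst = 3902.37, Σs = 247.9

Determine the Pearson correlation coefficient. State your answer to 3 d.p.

r = (nΣst − ΣsΣt) / √[(nΣs² − (Σs)²)(nΣt² − (Σt)²)]
Numerator: 8×3902.37 − 247.9×146.8 = -5172.76
Denominator: √[(72578 − 61454.41)(26584.96 − 21550.24)] = √[11123.59 × 5034.72] = 7483.5928
r = -5172.76 / 7483.5928 ≈ -0.691

-0.691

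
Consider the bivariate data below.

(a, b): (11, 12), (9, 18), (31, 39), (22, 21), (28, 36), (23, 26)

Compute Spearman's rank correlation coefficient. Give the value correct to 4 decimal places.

Rank a: 2, 1, 6, 3, 5, 4
Rank b: 1, 2, 6, 3, 5, 4
d = rank(a) − rank(b): 1, -1, 0, 0, 0, 0; Σd² = 2
ρ = 1 − 6Σd² / [n(n²−1)] = 1 − 6×2 / (6×35) = 1 − 12/210 ≈ 0.9429

0.9429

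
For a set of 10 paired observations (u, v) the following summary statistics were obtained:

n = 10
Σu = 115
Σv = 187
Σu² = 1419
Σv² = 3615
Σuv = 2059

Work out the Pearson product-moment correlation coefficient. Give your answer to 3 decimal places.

r = (nΣuv − ΣuΣv) / √[(nΣu² − (Σu)²)(nΣv² − (Σv)²)]
Numerator: 10×2059 − 115×187 = -915
Denominator: √[(14190 − 13225)(36150 − 34969)] = √[965 × 1181] = 1067.5509
r = -915 / 1067.5509 ≈ -0.857

-0.857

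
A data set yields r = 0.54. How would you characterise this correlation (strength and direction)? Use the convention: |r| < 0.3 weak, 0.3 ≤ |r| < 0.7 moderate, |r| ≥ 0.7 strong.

r = 0.54 > 0 so the relationship is positive.
|r| = 0.54, which falls in the moderate range.

moderate positive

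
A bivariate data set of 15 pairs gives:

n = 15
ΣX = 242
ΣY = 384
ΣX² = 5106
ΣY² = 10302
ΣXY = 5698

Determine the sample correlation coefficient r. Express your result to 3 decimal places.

r = (nΣXY − ΣXΣY) / √[(nΣX² − (ΣX)²)(nΣY² − (ΣY)²)]
Numerator: 15×5698 − 242×384 = -7458
Denominator: √[(76590 − 58564)(154530 − 147456)] = √[18026 × 7074] = 11292.2949
r = -7458 / 11292.2949 ≈ -0.660

-0.660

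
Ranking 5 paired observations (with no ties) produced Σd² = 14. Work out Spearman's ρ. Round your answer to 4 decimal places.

0.3000

ρ = 1 − 6Σd² / [n(n²−1)] = 1 − 6×14 / (5×24)
  = 1 − 84/120 = 1 − 0.70000 ≈ 0.3000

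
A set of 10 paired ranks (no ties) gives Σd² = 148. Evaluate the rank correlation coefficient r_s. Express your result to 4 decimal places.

ρ = 1 − 6Σd² / [n(n²−1)] = 1 − 6×148 / (10×99)
  = 1 − 888/990 = 1 − 0.89697 ≈ 0.1030

0.1030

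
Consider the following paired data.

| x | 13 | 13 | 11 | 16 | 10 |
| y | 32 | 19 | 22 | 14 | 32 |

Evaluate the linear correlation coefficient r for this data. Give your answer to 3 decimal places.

-0.683

n = 5, Σx = 63, Σy = 119, Σx² = 815, Σy² = 3089, Σxy = 1449
nΣxy − ΣxΣy = 7245 − 7497 = -252
nΣx² − (Σx)² = 4075 − 3969 = 106; nΣy² − (Σy)² = 15445 − 14161 = 1284
r = -252 / √(106 × 1284) = -252 / 368.9228 ≈ -0.683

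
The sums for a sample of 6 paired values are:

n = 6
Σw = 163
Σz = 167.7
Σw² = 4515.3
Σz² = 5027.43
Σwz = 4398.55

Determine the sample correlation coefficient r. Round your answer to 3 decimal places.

r = (nΣwz − ΣwΣz) / √[(nΣw² − (Σw)²)(nΣz² − (Σz)²)]
Numerator: 6×4398.55 − 163×167.7 = -943.8
Denominator: √[(27091.8 − 26569)(30164.58 − 28123.29)] = √[522.8 × 2041.29] = 1033.0471
r = -943.8 / 1033.0471 ≈ -0.914

-0.914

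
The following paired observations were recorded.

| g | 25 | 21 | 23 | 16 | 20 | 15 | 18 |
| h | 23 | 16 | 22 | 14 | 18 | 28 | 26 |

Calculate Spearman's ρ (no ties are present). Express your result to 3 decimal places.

-0.143

Rank g: 7, 5, 6, 2, 4, 1, 3
Rank h: 5, 2, 4, 1, 3, 7, 6
d = rank(g) − rank(h): 2, 3, 2, 1, 1, -6, -3; Σd² = 64
ρ = 1 − 6Σd² / [n(n²−1)] = 1 − 6×64 / (7×48) = 1 − 384/336 ≈ -0.143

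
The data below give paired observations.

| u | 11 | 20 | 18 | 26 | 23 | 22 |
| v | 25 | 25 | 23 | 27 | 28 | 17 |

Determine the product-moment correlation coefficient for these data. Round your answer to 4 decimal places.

n = 6, Σu = 120, Σv = 145, Σu² = 2534, Σv² = 3581, Σuv = 2909
nΣuv − ΣuΣv = 17454 − 17400 = 54
nΣu² − (Σu)² = 15204 − 14400 = 804; nΣv² − (Σv)² = 21486 − 21025 = 461
r = 54 / √(804 × 461) = 54 / 608.8054 ≈ 0.0887

0.0887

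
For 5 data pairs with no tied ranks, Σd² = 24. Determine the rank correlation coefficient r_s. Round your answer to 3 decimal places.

ρ = 1 − 6Σd² / [n(n²−1)] = 1 − 6×24 / (5×24)
  = 1 − 144/120 = 1 − 1.2000 ≈ -0.200

-0.200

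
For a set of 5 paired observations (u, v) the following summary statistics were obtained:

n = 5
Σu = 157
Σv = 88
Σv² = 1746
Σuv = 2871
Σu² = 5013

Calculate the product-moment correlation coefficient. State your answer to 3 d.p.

r = (nΣuv − ΣuΣv) / √[(nΣu² − (Σu)²)(nΣv² − (Σv)²)]
Numerator: 5×2871 − 157×88 = 539
Denominator: √[(25065 − 24649)(8730 − 7744)] = √[416 × 986] = 640.4498
r = 539 / 640.4498 ≈ 0.842

0.842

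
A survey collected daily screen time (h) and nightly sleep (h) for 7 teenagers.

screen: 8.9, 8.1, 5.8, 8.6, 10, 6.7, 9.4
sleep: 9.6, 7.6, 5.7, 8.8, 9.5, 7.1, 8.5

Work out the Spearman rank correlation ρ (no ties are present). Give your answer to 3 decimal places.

Rank screen: 5, 3, 1, 4, 7, 2, 6
Rank sleep: 7, 3, 1, 5, 6, 2, 4
d = rank(screen) − rank(sleep): -2, 0, 0, -1, 1, 0, 2; Σd² = 10
ρ = 1 − 6Σd² / [n(n²−1)] = 1 − 6×10 / (7×48) = 1 − 60/336 ≈ 0.821

0.821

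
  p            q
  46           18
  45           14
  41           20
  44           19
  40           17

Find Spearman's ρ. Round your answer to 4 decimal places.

Rank p: 5, 4, 2, 3, 1
Rank q: 3, 1, 5, 4, 2
d = rank(p) − rank(q): 2, 3, -3, -1, -1; Σd² = 24
ρ = 1 − 6Σd² / [n(n²−1)] = 1 − 6×24 / (5×24) = 1 − 144/120 ≈ -0.2000

-0.2000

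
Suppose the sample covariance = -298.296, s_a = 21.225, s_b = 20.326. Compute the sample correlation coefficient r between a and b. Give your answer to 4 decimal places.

-0.6914

r = Cov(a,b) / (s_a · s_b) = -298.296 / (21.225 × 20.326)
  = -298.296 / 431.4194 ≈ -0.6914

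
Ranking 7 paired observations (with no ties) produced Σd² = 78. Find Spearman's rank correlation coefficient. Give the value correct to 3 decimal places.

-0.393

ρ = 1 − 6Σd² / [n(n²−1)] = 1 − 6×78 / (7×48)
  = 1 − 468/336 = 1 − 1.3929 ≈ -0.393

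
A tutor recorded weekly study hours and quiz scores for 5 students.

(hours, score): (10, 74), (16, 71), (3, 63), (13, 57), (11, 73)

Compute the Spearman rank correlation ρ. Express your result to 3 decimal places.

-0.200

Rank hours: 2, 5, 1, 4, 3
Rank score: 5, 3, 2, 1, 4
d = rank(hours) − rank(score): -3, 2, -1, 3, -1; Σd² = 24
ρ = 1 − 6Σd² / [n(n²−1)] = 1 − 6×24 / (5×24) = 1 − 144/120 ≈ -0.200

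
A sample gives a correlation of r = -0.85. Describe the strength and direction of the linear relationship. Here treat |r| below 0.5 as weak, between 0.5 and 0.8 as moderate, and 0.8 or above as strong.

r = -0.85 < 0 so the relationship is negative.
|r| = 0.85, which falls in the strong range.

strong negative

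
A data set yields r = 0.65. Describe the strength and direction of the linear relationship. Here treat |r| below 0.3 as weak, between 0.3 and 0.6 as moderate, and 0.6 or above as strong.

strong positive

r = 0.65 > 0 so the relationship is positive.
|r| = 0.65, which falls in the strong range.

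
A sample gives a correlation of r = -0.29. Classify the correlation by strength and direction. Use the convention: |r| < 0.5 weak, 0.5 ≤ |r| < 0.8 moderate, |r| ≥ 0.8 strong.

r = -0.29 < 0 so the relationship is negative.
|r| = 0.29, which falls in the weak range.

weak negative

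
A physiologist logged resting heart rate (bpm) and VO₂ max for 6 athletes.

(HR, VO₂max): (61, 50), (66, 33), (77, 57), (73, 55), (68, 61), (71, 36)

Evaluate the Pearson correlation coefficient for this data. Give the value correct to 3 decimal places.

n = 6, Σx = 416, Σy = 292, Σx² = 29000, Σy² = 14880, Σxy = 20336
nΣxy − ΣxΣy = 122016 − 121472 = 544
nΣx² − (Σx)² = 174000 − 173056 = 944; nΣy² − (Σy)² = 89280 − 85264 = 4016
r = 544 / √(944 × 4016) = 544 / 1947.0758 ≈ 0.279

0.279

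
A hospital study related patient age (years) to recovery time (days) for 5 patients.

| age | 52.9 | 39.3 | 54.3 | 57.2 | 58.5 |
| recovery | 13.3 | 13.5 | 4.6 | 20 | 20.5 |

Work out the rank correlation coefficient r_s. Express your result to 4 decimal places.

Rank age: 2, 1, 3, 4, 5
Rank recovery: 2, 3, 1, 4, 5
d = rank(age) − rank(recovery): 0, -2, 2, 0, 0; Σd² = 8
ρ = 1 − 6Σd² / [n(n²−1)] = 1 − 6×8 / (5×24) = 1 − 48/120 ≈ 0.6000

0.6000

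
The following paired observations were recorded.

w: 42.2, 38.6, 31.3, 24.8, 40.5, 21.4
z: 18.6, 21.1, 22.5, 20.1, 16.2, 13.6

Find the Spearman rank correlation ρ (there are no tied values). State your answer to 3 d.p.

Rank w: 6, 4, 3, 2, 5, 1
Rank z: 3, 5, 6, 4, 2, 1
d = rank(w) − rank(z): 3, -1, -3, -2, 3, 0; Σd² = 32
ρ = 1 − 6Σd² / [n(n²−1)] = 1 − 6×32 / (6×35) = 1 − 192/210 ≈ 0.086

0.086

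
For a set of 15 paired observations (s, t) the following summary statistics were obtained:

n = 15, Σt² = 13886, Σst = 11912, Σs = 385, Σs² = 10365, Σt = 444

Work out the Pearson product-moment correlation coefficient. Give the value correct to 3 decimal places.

0.861

r = (nΣst − ΣsΣt) / √[(nΣs² − (Σs)²)(nΣt² − (Σt)²)]
Numerator: 15×11912 − 385×444 = 7740
Denominator: √[(155475 − 148225)(208290 − 197136)] = √[7250 × 11154] = 8992.5803
r = 7740 / 8992.5803 ≈ 0.861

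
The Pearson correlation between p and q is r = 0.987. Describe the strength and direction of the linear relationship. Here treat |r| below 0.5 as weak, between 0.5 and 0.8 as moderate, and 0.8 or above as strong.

strong positive

r = 0.987 > 0 so the relationship is positive.
|r| = 0.987, which falls in the strong range.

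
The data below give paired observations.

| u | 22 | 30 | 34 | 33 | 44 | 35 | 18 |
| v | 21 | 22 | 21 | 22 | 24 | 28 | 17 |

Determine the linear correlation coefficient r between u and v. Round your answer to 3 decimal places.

0.699

n = 7, Σu = 216, Σv = 155, Σu² = 7114, Σv² = 3499, Σuv = 4904
nΣuv − ΣuΣv = 34328 − 33480 = 848
nΣu² − (Σu)² = 49798 − 46656 = 3142; nΣv² − (Σv)² = 24493 − 24025 = 468
r = 848 / √(3142 × 468) = 848 / 1212.6236 ≈ 0.699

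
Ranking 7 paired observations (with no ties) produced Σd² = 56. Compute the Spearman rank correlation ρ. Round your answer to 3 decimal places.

0.000

ρ = 1 − 6Σd² / [n(n²−1)] = 1 − 6×56 / (7×48)
  = 1 − 336/336 = 1 − 1.0000 ≈ 0.000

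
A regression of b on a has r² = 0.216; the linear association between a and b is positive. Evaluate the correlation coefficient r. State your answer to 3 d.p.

|r| = √0.216 = 0.465
The association is positive, so r = 0.465.

0.465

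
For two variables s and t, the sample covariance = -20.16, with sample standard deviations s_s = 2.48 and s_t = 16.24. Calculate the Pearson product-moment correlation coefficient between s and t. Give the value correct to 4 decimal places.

r = Cov(s,t) / (s_s · s_t) = -20.16 / (2.48 × 16.24)
  = -20.16 / 40.2752 ≈ -0.5006

-0.5006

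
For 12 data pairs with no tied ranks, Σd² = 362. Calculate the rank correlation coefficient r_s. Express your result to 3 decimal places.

ρ = 1 − 6Σd² / [n(n²−1)] = 1 − 6×362 / (12×143)
  = 1 − 2172/1716 = 1 − 1.2657 ≈ -0.266

-0.266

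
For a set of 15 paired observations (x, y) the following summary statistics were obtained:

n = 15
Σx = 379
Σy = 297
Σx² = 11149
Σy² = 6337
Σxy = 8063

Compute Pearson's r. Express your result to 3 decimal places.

0.660

r = (nΣxy − ΣxΣy) / √[(nΣx² − (Σx)²)(nΣy² − (Σy)²)]
Numerator: 15×8063 − 379×297 = 8382
Denominator: √[(167235 − 143641)(95055 − 88209)] = √[23594 × 6846] = 12709.2299
r = 8382 / 12709.2299 ≈ 0.660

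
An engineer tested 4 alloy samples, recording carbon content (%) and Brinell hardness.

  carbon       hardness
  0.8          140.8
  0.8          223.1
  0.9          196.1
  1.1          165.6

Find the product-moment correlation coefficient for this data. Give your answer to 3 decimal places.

-0.215

n = 4, Σx = 3.6, Σy = 725.6, Σx² = 3.3, Σy² = 135476.82, Σxy = 649.77
nΣxy − ΣxΣy = 2599.08 − 2612.16 = -13.08
nΣx² − (Σx)² = 13.2 − 12.96 = 0.24; nΣy² − (Σy)² = 541907.28 − 526495.36 = 15411.92
r = -13.08 / √(0.24 × 15411.92) = -13.08 / 60.8183 ≈ -0.215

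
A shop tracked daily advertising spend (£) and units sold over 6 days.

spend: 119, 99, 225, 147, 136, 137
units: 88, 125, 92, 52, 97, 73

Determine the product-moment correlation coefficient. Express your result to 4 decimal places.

n = 6, Σx = 863, Σy = 527, Σx² = 133461, Σy² = 49275, Σxy = 74384
nΣxy − ΣxΣy = 446304 − 454801 = -8497
nΣx² − (Σx)² = 800766 − 744769 = 55997; nΣy² − (Σy)² = 295650 − 277729 = 17921
r = -8497 / √(55997 × 17921) = -8497 / 31678.4191 ≈ -0.2682

-0.2682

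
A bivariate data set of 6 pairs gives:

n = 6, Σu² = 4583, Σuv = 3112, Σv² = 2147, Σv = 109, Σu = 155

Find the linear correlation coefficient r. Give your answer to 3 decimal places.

r = (nΣuv − ΣuΣv) / √[(nΣu² − (Σu)²)(nΣv² − (Σv)²)]
Numerator: 6×3112 − 155×109 = 1777
Denominator: √[(27498 − 24025)(12882 − 11881)] = √[3473 × 1001] = 1864.5302
r = 1777 / 1864.5302 ≈ 0.953

0.953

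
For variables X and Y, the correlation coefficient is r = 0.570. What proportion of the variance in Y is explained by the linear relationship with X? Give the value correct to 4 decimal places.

r² = (0.570)² = 0.3249

0.3249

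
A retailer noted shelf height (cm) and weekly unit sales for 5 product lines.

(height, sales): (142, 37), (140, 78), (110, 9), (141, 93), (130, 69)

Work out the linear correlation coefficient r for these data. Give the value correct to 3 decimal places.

0.723

n = 5, Σx = 663, Σy = 286, Σx² = 88645, Σy² = 20944, Σxy = 39247
nΣxy − ΣxΣy = 196235 − 189618 = 6617
nΣx² − (Σx)² = 443225 − 439569 = 3656; nΣy² − (Σy)² = 104720 − 81796 = 22924
r = 6617 / √(3656 × 22924) = 6617 / 9154.7880 ≈ 0.723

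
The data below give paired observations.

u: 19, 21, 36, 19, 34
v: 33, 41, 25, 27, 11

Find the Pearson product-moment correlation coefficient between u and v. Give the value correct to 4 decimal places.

-0.6916

n = 5, Σu = 129, Σv = 137, Σu² = 3615, Σv² = 4245, Σuv = 3275
nΣuv − ΣuΣv = 16375 − 17673 = -1298
nΣu² − (Σu)² = 18075 − 16641 = 1434; nΣv² − (Σv)² = 21225 − 18769 = 2456
r = -1298 / √(1434 × 2456) = -1298 / 1876.6737 ≈ -0.6916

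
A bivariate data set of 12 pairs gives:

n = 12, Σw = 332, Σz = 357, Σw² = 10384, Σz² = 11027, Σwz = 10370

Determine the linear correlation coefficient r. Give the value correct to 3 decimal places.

r = (nΣwz − ΣwΣz) / √[(nΣw² − (Σw)²)(nΣz² − (Σz)²)]
Numerator: 12×10370 − 332×357 = 5916
Denominator: √[(124608 − 110224)(132324 − 127449)] = √[14384 × 4875] = 8373.8880
r = 5916 / 8373.8880 ≈ 0.706

0.706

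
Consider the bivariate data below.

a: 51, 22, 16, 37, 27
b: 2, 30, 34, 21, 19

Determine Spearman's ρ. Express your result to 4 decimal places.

-0.9000

Rank a: 5, 2, 1, 4, 3
Rank b: 1, 4, 5, 3, 2
d = rank(a) − rank(b): 4, -2, -4, 1, 1; Σd² = 38
ρ = 1 − 6Σd² / [n(n²−1)] = 1 − 6×38 / (5×24) = 1 − 228/120 ≈ -0.9000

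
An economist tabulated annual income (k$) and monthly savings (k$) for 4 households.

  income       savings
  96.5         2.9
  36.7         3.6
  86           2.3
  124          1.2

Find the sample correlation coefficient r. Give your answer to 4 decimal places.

-0.8946

n = 4, Σx = 343.2, Σy = 10, Σx² = 33431.14, Σy² = 28.1, Σxy = 758.57
nΣxy − ΣxΣy = 3034.28 − 3432 = -397.72
nΣx² − (Σx)² = 133724.56 − 117786.24 = 15938.32; nΣy² − (Σy)² = 112.4 − 100 = 12.4
r = -397.72 / √(15938.32 × 12.4) = -397.72 / 444.5618 ≈ -0.8946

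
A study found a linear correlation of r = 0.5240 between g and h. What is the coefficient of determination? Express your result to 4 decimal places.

r² = (0.5240)² = 0.2746

0.2746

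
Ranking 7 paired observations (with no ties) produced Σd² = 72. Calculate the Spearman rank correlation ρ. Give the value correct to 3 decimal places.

-0.286

ρ = 1 − 6Σd² / [n(n²−1)] = 1 − 6×72 / (7×48)
  = 1 − 432/336 = 1 − 1.2857 ≈ -0.286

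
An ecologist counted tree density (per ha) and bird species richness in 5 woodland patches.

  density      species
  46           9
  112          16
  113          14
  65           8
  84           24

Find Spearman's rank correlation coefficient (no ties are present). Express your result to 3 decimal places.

0.500

Rank density: 1, 4, 5, 2, 3
Rank species: 2, 4, 3, 1, 5
d = rank(density) − rank(species): -1, 0, 2, 1, -2; Σd² = 10
ρ = 1 − 6Σd² / [n(n²−1)] = 1 − 6×10 / (5×24) = 1 − 60/120 ≈ 0.500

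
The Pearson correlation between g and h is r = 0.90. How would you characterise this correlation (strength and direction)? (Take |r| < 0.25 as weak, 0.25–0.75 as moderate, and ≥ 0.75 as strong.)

strong positive

r = 0.90 > 0 so the relationship is positive.
|r| = 0.90, which falls in the strong range.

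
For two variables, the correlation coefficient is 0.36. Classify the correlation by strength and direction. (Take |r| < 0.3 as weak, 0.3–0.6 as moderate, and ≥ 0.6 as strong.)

r = 0.36 > 0 so the relationship is positive.
|r| = 0.36, which falls in the moderate range.

moderate positive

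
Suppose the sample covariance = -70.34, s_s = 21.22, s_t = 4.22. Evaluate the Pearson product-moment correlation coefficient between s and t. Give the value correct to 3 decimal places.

r = Cov(s,t) / (s_s · s_t) = -70.34 / (21.22 × 4.22)
  = -70.34 / 89.5484 ≈ -0.785

-0.785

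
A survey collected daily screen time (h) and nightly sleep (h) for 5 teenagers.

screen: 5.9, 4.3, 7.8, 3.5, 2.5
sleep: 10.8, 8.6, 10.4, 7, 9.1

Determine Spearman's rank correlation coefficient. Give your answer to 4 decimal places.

Rank screen: 4, 3, 5, 2, 1
Rank sleep: 5, 2, 4, 1, 3
d = rank(screen) − rank(sleep): -1, 1, 1, 1, -2; Σd² = 8
ρ = 1 − 6Σd² / [n(n²−1)] = 1 − 6×8 / (5×24) = 1 − 48/120 ≈ 0.6000

0.6000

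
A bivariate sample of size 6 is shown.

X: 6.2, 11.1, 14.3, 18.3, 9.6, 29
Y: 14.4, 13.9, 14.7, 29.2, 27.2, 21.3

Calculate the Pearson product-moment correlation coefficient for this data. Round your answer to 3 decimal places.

n = 6, ΣX = 88.5, ΣY = 120.7, ΣX² = 1634.19, ΣY² = 2662.83, ΣXY = 1866.96
nΣXY − ΣXΣY = 11201.76 − 10681.95 = 519.81
nΣX² − (ΣX)² = 9805.14 − 7832.25 = 1972.89; nΣY² − (ΣY)² = 15976.98 − 14568.49 = 1408.49
r = 519.81 / √(1972.89 × 1408.49) = 519.81 / 1666.9721 ≈ 0.312

0.312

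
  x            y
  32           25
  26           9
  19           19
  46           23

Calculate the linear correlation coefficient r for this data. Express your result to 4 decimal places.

n = 4, Σx = 123, Σy = 76, Σx² = 4177, Σy² = 1596, Σxy = 2453
nΣxy − ΣxΣy = 9812 − 9348 = 464
nΣx² − (Σx)² = 16708 − 15129 = 1579; nΣy² − (Σy)² = 6384 − 5776 = 608
r = 464 / √(1579 × 608) = 464 / 979.8122 ≈ 0.4736

0.4736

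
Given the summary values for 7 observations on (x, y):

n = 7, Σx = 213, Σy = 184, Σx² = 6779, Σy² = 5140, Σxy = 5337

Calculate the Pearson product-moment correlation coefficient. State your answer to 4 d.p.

-0.8712

r = (nΣxy − ΣxΣy) / √[(nΣx² − (Σx)²)(nΣy² − (Σy)²)]
Numerator: 7×5337 − 213×184 = -1833
Denominator: √[(47453 − 45369)(35980 − 33856)] = √[2084 × 2124] = 2103.9049
r = -1833 / 2103.9049 ≈ -0.8712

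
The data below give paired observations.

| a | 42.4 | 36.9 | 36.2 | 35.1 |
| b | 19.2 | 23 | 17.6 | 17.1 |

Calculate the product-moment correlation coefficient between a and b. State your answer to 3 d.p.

n = 4, Σa = 150.6, Σb = 76.9, Σa² = 5701.82, Σb² = 1499.81, Σab = 2900.11
nΣab − ΣaΣb = 11600.44 − 11581.14 = 19.3
nΣa² − (Σa)² = 22807.28 − 22680.36 = 126.92; nΣb² − (Σb)² = 5999.24 − 5913.61 = 85.63
r = 19.3 / √(126.92 × 85.63) = 19.3 / 104.2505 ≈ 0.185

0.185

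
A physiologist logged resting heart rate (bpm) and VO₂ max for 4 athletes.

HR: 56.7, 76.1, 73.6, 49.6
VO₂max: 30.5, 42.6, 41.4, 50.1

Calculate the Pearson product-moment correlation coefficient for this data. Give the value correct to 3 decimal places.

n = 4, Σx = 256, Σy = 164.6, Σx² = 16883.22, Σy² = 6968.98, Σxy = 10503.21
nΣxy − ΣxΣy = 42012.84 − 42137.6 = -124.76
nΣx² − (Σx)² = 67532.88 − 65536 = 1996.88; nΣy² − (Σy)² = 27875.92 − 27093.16 = 782.76
r = -124.76 / √(1996.88 × 782.76) = -124.76 / 1250.2311 ≈ -0.100

-0.100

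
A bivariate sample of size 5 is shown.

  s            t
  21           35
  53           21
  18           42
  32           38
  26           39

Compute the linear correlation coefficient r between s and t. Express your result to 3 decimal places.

-0.910

n = 5, Σs = 150, Σt = 175, Σs² = 5274, Σt² = 6395, Σst = 4834
nΣst − ΣsΣt = 24170 − 26250 = -2080
nΣs² − (Σs)² = 26370 − 22500 = 3870; nΣt² − (Σt)² = 31975 − 30625 = 1350
r = -2080 / √(3870 × 1350) = -2080 / 2285.7165 ≈ -0.910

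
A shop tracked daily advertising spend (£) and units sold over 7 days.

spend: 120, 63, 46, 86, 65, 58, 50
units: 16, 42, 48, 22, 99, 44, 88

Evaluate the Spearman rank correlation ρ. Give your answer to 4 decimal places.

-0.6071

Rank spend: 7, 4, 1, 6, 5, 3, 2
Rank units: 1, 3, 5, 2, 7, 4, 6
d = rank(spend) − rank(units): 6, 1, -4, 4, -2, -1, -4; Σd² = 90
ρ = 1 − 6Σd² / [n(n²−1)] = 1 − 6×90 / (7×48) = 1 − 540/336 ≈ -0.6071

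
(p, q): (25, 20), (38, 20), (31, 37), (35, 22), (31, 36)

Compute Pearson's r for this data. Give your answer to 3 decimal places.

-0.158

n = 5, Σp = 160, Σq = 135, Σp² = 5216, Σq² = 3949, Σpq = 4293
nΣpq − ΣpΣq = 21465 − 21600 = -135
nΣp² − (Σp)² = 26080 − 25600 = 480; nΣq² − (Σq)² = 19745 − 18225 = 1520
r = -135 / √(480 × 1520) = -135 / 854.1663 ≈ -0.158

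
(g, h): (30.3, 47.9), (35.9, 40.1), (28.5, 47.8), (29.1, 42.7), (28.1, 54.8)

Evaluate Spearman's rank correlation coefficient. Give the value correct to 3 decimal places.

-0.700

Rank g: 4, 5, 2, 3, 1
Rank h: 4, 1, 3, 2, 5
d = rank(g) − rank(h): 0, 4, -1, 1, -4; Σd² = 34
ρ = 1 − 6Σd² / [n(n²−1)] = 1 − 6×34 / (5×24) = 1 − 204/120 ≈ -0.700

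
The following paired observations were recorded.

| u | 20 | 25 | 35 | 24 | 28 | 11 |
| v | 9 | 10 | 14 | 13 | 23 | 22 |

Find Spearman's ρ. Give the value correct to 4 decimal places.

0.2571

Rank u: 2, 4, 6, 3, 5, 1
Rank v: 1, 2, 4, 3, 6, 5
d = rank(u) − rank(v): 1, 2, 2, 0, -1, -4; Σd² = 26
ρ = 1 − 6Σd² / [n(n²−1)] = 1 − 6×26 / (6×35) = 1 − 156/210 ≈ 0.2571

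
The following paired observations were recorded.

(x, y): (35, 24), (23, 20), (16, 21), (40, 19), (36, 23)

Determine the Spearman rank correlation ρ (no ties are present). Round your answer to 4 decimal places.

Rank x: 3, 2, 1, 5, 4
Rank y: 5, 2, 3, 1, 4
d = rank(x) − rank(y): -2, 0, -2, 4, 0; Σd² = 24
ρ = 1 − 6Σd² / [n(n²−1)] = 1 − 6×24 / (5×24) = 1 − 144/120 ≈ -0.2000

-0.2000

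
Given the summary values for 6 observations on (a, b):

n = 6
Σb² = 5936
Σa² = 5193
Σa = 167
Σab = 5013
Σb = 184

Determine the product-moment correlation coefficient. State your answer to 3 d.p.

r = (nΣab − ΣaΣb) / √[(nΣa² − (Σa)²)(nΣb² − (Σb)²)]
Numerator: 6×5013 − 167×184 = -650
Denominator: √[(31158 − 27889)(35616 − 33856)] = √[3269 × 1760] = 2398.6329
r = -650 / 2398.6329 ≈ -0.271

-0.271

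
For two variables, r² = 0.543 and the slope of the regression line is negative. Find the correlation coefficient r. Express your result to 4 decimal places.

|r| = √0.543 = 0.7369
The association is negative, so r = −0.7369.

-0.7369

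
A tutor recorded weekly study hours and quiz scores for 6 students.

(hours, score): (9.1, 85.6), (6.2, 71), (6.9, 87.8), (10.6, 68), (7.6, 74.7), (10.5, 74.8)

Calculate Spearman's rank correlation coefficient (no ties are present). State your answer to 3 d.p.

-0.257

Rank hours: 4, 1, 2, 6, 3, 5
Rank score: 5, 2, 6, 1, 3, 4
d = rank(hours) − rank(score): -1, -1, -4, 5, 0, 1; Σd² = 44
ρ = 1 − 6Σd² / [n(n²−1)] = 1 − 6×44 / (6×35) = 1 − 264/210 ≈ -0.257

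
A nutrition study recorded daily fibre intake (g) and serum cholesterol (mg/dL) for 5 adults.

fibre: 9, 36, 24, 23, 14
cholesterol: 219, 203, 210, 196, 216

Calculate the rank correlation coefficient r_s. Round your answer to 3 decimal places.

Rank fibre: 1, 5, 4, 3, 2
Rank cholesterol: 5, 2, 3, 1, 4
d = rank(fibre) − rank(cholesterol): -4, 3, 1, 2, -2; Σd² = 34
ρ = 1 − 6Σd² / [n(n²−1)] = 1 − 6×34 / (5×24) = 1 − 204/120 ≈ -0.700

-0.700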